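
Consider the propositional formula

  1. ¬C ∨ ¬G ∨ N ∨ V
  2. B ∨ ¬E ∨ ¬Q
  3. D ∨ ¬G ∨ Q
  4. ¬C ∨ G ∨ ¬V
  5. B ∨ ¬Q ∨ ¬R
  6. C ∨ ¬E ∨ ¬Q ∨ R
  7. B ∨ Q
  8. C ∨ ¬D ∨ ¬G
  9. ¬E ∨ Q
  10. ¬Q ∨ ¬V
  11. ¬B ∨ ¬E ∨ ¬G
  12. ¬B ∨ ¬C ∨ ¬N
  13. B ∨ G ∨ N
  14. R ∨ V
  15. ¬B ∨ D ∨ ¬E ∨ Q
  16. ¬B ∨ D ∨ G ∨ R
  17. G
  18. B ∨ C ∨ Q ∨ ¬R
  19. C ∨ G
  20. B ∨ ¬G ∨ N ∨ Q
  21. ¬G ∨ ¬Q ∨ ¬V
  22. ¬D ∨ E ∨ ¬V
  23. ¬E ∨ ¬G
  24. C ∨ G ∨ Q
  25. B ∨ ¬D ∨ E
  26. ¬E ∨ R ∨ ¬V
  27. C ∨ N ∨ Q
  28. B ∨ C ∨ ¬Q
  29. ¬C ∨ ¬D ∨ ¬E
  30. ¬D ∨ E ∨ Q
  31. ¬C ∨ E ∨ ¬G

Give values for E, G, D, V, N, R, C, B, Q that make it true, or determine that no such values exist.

E = False, G = True, D = False, V = False, N = False, R = True, C = False, B = True, Q = True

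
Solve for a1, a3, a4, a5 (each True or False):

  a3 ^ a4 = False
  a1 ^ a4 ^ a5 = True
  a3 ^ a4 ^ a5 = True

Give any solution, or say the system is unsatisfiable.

a1=T; a3=T; a4=T; a5=T

a3 ^ a4 = T ^ T = False ✓
a1 ^ a4 ^ a5 = T ^ T ^ T = True ✓
a3 ^ a4 ^ a5 = T ^ T ^ T = True ✓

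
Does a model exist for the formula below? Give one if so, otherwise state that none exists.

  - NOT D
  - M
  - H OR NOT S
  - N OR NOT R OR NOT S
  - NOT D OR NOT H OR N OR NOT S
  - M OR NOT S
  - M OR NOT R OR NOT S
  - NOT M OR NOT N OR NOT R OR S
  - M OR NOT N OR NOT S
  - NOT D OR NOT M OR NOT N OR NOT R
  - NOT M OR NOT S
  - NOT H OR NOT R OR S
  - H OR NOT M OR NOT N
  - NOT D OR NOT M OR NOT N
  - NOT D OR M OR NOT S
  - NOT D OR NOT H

Unit clause (NOT D) forces D = False.
Unit clause (M) forces M = True.
In (NOT M OR NOT S) only NOT S is left, so S = False.
Set R = True.
  then (NOT M OR NOT N OR NOT R OR S) forces N = False.
  then (NOT H OR NOT R OR S) forces H = False.
All clauses satisfied.

D = False; S = False; R = True; M = True; H = False; N = False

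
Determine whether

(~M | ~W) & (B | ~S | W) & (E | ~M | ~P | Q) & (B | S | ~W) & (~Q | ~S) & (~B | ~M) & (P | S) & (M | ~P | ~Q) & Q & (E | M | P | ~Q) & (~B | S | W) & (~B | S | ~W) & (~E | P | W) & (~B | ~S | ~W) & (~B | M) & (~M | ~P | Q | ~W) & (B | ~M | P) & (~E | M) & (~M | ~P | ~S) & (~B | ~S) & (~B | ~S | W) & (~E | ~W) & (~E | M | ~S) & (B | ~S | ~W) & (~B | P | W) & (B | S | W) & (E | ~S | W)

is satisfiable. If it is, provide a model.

Unsatisfiable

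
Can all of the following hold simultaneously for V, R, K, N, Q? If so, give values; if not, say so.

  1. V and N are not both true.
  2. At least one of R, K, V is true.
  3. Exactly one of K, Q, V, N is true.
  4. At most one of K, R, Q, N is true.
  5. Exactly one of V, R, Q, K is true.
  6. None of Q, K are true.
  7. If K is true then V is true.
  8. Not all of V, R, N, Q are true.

V = True; R = False; K = False; N = False; Q = False

  (1) V=T, N=F — not both ✓
  (2) {R, K, V}: 1 true — at least one ✓
  (3) {K, Q, V, N}: 1 true — exactly one ✓
  (4) {K, R, Q, N}: 0 true — at most one ✓
  (5) {V, R, Q, K}: 1 true — exactly one ✓
  (6) {Q, K}: 0 true — none ✓
  (7) K=F ⇒ V: vacuous ✓
  (8) {V, R, N, Q}: 1/4 true — not all ✓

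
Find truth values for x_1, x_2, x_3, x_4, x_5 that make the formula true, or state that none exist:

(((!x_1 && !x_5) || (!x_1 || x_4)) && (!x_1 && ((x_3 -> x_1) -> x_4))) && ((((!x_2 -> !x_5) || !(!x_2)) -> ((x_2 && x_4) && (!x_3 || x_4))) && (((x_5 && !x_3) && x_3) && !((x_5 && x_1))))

No satisfying assignment exists.

Case x_3 = True: the conjunct !x_3 is False.
Case x_3 = False: the conjunct x_3 is False.
Both cases fail — unsatisfiable.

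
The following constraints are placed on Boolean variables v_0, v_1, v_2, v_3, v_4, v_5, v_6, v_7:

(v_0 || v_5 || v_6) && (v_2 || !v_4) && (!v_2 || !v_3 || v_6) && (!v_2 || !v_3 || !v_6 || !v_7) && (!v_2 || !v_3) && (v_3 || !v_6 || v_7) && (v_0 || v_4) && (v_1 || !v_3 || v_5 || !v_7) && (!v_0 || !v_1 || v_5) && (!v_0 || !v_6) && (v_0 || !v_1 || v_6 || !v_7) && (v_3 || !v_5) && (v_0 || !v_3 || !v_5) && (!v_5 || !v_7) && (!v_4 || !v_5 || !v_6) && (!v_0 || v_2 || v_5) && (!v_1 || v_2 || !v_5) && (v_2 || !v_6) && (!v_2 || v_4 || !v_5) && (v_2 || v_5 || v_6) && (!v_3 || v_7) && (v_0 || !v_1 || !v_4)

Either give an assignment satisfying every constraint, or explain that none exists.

Set v_0 = True.
  then (!v_0 || !v_6) forces v_6 = False.
Try v_1 = True:
  (!v_0 || !v_1 || v_5) forces v_5 = True.
  (v_3 || !v_5) forces v_3 = True.
  (!v_2 || !v_3 || v_6) forces v_2 = False.
  clause (!v_1 || v_2 || !v_5) is falsified — backtrack.
So v_1 = False.
Set v_2 = True.
  then (!v_2 || !v_3 || v_6) forces v_3 = False.
  then (v_3 || !v_5) forces v_5 = False.
Set v_4 = True.
Set v_7 = False.
All clauses satisfied.

v_0 = True, v_1 = False, v_2 = True, v_3 = False, v_4 = True, v_5 = False, v_6 = False, v_7 = False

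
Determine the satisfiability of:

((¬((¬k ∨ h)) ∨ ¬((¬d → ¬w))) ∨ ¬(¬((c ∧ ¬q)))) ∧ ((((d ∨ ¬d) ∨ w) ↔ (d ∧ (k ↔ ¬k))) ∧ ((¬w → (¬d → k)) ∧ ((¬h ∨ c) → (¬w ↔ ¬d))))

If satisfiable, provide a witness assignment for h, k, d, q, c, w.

Unsatisfiable — no assignment works.

The conjunct ((d ∨ ¬d) ∨ w) ↔ (d ∧ (k ↔ ¬k)) is unsatisfiable on its own:
  k=F, d=F, w=F: evaluates to False.
  k=F, d=F, w=T: evaluates to False.
  k=F, d=T, w=F: evaluates to False.
  k=F, d=T, w=T: evaluates to False.
  k=T, d=F, w=F: evaluates to False.
  k=T, d=F, w=T: evaluates to False.
  k=T, d=T, w=F: evaluates to False.
  k=T, d=T, w=T: evaluates to False.
So the whole conjunction is unsatisfiable.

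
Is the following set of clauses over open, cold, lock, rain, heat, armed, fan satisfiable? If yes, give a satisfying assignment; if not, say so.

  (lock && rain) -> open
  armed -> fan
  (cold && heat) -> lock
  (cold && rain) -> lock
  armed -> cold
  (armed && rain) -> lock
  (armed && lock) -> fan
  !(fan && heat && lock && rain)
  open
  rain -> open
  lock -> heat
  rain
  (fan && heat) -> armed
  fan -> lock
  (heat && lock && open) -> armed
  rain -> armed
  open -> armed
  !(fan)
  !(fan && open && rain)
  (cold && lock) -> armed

No satisfying assignment exists.

Case open = True:
  (!fan) forces fan = False.
  (!armed || fan) forces armed = False.
  Clause (armed || !open) is falsified — contradiction.
Case open = False:
  Clause (open) is falsified — contradiction.
Both cases fail, so the formula is unsatisfiable.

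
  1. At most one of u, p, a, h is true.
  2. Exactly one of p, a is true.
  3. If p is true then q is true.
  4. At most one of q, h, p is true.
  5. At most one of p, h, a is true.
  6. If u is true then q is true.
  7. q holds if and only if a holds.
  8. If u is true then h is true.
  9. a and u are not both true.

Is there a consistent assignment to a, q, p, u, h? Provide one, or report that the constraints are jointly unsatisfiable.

a=T; q=T; p=F; u=F; h=F

  (1) {u, p, a, h}: 1 true — at most one ✓
  (2) {p, a}: 1 true — exactly one ✓
  (3) p=F ⇒ q: vacuous ✓
  (4) {q, h, p}: 1 true — at most one ✓
  (5) {p, h, a}: 1 true — at most one ✓
  (6) u=F ⇒ q: vacuous ✓
  (7) q=T, a=T — same ✓
  (8) u=F ⇒ h: vacuous ✓
  (9) a=T, u=F — not both ✓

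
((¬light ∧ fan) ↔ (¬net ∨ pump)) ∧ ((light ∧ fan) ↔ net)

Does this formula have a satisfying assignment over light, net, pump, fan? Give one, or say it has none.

light = False, net = False, pump = True, fan = True

  (¬light ∧ fan) ↔ (¬net ∨ pump) = True
    ¬light ∧ fan = True
      ¬light = True
    ¬net ∨ pump = True
      ¬net = True
  (light ∧ fan) ↔ net = True
    light ∧ fan = False
Both conjuncts True, so the formula holds.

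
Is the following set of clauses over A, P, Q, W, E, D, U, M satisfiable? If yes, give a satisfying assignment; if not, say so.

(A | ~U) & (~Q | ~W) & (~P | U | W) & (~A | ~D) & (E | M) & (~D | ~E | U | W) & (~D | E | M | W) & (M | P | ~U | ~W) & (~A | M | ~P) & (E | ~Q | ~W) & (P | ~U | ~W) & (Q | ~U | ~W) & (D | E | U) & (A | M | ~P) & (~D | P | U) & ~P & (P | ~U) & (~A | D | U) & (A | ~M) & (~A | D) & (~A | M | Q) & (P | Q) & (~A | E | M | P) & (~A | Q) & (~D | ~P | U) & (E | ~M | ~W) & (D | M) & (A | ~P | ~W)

Unsatisfiable — no assignment works.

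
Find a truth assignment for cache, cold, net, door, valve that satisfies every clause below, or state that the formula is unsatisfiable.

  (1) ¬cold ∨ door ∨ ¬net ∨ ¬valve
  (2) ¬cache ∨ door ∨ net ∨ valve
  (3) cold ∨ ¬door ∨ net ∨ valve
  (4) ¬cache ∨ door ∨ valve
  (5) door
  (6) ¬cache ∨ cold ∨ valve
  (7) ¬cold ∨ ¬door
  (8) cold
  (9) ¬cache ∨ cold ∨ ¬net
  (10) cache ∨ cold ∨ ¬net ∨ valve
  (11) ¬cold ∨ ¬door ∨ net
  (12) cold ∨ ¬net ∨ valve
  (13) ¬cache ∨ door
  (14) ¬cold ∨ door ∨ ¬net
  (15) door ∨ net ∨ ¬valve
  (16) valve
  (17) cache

Case cold = True:
  (door) forces door = True.
  Clause (¬cold ∨ ¬door) is falsified — contradiction.
Case cold = False:
  Clause (cold) is falsified — contradiction.
Both cases fail, so the formula is unsatisfiable.

Unsatisfiable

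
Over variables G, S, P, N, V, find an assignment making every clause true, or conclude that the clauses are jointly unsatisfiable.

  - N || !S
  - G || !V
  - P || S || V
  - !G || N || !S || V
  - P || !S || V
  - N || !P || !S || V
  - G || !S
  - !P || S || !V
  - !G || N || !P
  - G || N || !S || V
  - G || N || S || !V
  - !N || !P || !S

Set G = False.
  then (G || !V) forces V = False.
  then (G || !S) forces S = False.
  then (P || S || V) forces P = True.
Set N = False.
All clauses satisfied.

G: False, S: False, P: True, N: False, V: False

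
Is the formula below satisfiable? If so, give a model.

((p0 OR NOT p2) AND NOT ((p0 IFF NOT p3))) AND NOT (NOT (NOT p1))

p0=T, p1=F, p2=T, p3=T

  (p0 OR NOT p2) AND NOT ((p0 IFF NOT p3)) = True
    p0 OR NOT p2 = True
      NOT p2 = False
    NOT ((p0 IFF NOT p3)) = True
      p0 IFF NOT p3 = False
        NOT p3 = False
  NOT (NOT (NOT p1)) = True
    NOT (NOT p1) = False
      NOT p1 = True
Both conjuncts True, so the formula holds.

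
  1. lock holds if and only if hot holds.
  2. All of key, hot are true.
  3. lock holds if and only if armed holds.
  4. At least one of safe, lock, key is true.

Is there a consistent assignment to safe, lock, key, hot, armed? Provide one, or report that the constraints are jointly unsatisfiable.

safe = True, lock = True, key = True, hot = True, armed = True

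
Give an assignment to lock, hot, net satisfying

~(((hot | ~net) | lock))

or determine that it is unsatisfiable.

lock=F; hot=F; net=T

  ~(((hot | ~net) | lock)) = True
    (hot | ~net) | lock = False
      hot | ~net = False
        ~net = False
The formula evaluates to True.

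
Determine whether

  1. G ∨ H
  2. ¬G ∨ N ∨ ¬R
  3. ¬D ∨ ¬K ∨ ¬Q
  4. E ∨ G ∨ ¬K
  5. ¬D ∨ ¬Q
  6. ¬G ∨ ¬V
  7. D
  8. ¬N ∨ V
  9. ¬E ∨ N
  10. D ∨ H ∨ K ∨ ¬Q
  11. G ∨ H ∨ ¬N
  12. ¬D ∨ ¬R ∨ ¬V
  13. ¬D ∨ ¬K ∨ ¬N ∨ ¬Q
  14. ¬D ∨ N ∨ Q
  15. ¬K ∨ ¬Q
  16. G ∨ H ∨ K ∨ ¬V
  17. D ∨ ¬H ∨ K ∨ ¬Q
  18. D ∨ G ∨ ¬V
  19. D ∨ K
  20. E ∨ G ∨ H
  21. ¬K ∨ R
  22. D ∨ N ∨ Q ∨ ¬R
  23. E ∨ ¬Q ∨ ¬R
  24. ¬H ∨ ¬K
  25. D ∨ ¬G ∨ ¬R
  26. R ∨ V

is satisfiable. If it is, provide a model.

V = True, N = True, E = False, K = False, Q = False, R = False, D = True, G = False, H = True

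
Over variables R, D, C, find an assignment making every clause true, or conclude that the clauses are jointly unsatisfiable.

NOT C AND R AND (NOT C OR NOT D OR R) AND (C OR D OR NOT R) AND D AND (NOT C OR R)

Unit clause (NOT C) forces C = False.
Unit clause (R) forces R = True.
In (C OR D OR NOT R) only D is left, so D = True.
Check each clause:
  (NOT C): NOT C holds.
  (R): R holds.
  (NOT C OR NOT D OR R): NOT C holds.
  (C OR D OR NOT R): D holds.
  (D): D holds.
  (NOT C OR R): NOT C holds.
All clauses satisfied.

R = True, D = True, C = False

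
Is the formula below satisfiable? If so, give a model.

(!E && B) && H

B = True; H = True; E = False

  !E && B = True
    !E = True
Both conjuncts True, so the formula holds.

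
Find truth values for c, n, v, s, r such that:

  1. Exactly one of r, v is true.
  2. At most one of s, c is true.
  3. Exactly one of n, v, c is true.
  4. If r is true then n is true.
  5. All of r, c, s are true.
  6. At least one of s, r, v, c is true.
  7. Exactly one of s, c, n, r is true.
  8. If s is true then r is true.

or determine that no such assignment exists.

Case c = True:
  (2) with c=T forces s = False.
  Constraint (5) is violated (s=F) — contradiction.
Case c = False:
  Constraint (5) is violated (c=F) — contradiction.
Both cases fail — unsatisfiable.

UNSATISFIABLE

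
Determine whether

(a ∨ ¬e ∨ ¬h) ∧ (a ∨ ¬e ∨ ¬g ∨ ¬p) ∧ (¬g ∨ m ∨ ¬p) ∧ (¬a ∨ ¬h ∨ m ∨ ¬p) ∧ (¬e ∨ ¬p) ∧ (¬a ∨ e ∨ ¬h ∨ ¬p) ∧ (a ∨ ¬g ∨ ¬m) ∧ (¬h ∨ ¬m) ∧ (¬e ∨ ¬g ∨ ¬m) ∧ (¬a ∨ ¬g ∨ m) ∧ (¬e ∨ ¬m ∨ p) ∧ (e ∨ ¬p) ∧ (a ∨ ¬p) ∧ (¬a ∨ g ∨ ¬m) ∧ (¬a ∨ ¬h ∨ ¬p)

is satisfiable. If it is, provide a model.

m: False, p: False, h: True, e: False, g: False, a: True

Set m = False.
Set p = False.
Set h = True.
Set e = False.
Set g = False.
Set a = True.
All clauses satisfied.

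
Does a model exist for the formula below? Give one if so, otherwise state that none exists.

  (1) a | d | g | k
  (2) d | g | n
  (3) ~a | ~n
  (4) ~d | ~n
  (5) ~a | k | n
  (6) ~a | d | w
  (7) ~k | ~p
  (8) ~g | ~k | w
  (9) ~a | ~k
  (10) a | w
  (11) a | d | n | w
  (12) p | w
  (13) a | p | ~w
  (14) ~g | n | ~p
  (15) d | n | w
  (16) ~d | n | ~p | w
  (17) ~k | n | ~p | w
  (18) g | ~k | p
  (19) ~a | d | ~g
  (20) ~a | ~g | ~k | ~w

Try p = False:
  (p | w) forces w = True.
  (a | p | ~w) forces a = True.
  (~a | ~n) forces n = False.
  (~a | k | n) forces k = True.
  clause (~a | ~k) is falsified — backtrack.
So p = True.
  then (~k | ~p) forces k = False.
Set d = False.
Set a = False.
  then (a | d | g | k) forces g = True.
  then (a | w) forces w = True.
  then (~g | n | ~p) forces n = True.
All clauses satisfied.

p = True, d = False, a = False, w = True, n = True, k = False, g = True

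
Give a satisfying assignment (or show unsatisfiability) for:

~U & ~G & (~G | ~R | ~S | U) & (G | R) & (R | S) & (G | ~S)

R = True, G = False, U = False, S = False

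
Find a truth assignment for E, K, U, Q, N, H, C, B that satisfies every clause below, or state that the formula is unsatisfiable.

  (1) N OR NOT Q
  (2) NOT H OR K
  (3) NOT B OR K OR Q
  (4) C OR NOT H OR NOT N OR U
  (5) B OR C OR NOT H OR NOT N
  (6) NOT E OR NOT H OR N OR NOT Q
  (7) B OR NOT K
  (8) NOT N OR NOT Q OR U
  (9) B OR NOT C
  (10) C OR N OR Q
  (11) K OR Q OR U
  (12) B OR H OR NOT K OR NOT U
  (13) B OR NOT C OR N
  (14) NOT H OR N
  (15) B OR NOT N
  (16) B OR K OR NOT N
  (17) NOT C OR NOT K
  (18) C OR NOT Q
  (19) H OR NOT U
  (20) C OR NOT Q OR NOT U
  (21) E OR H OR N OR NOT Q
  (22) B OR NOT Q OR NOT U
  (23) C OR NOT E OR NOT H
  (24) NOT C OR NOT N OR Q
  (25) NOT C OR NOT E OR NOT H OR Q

Set E = False.
Try K = False:
  (NOT H OR K) forces H = False.
  (H OR NOT U) forces U = False.
  (K OR Q OR U) forces Q = True.
  (N OR NOT Q) forces N = True.
  clause (NOT N OR NOT Q OR U) is falsified — backtrack.
So K = True.
  then (B OR NOT K) forces B = True.
  then (NOT C OR NOT K) forces C = False.
  then (C OR NOT Q) forces Q = False.
  then (C OR N OR Q) forces N = True.
Set U = True.
  then (H OR NOT U) forces H = True.
All clauses satisfied.

E = False, K = True, U = True, Q = False, N = True, H = True, C = False, B = True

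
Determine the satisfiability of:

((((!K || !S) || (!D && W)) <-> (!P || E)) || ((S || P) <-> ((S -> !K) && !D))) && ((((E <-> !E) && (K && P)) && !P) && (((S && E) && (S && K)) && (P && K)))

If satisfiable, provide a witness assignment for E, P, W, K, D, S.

Unsatisfiable — no assignment works.

The conjunct E <-> !E is unsatisfiable on its own:
  E=F: evaluates to False.
  E=T: evaluates to False.
So the whole conjunction is unsatisfiable.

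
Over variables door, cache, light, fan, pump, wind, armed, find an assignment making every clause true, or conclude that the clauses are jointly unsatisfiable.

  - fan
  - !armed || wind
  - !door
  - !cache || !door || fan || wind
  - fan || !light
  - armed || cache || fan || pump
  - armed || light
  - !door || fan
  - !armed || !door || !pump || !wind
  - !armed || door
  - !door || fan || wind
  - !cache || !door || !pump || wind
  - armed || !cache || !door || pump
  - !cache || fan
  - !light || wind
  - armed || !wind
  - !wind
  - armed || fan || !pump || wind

Case door = True:
  Clause (!door) is falsified — contradiction.
Case door = False:
  (fan) forces fan = True.
  (!armed || door) forces armed = False.
  (armed || light) forces light = True.
  (!light || wind) forces wind = True.
  Clause (armed || !wind) is falsified — contradiction.
Both cases fail, so the formula is unsatisfiable.

The formula is unsatisfiable.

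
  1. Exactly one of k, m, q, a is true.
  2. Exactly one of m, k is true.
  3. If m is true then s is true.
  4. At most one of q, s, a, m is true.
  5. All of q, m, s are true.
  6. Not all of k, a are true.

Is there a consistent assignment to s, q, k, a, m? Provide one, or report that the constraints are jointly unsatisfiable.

UNSATISFIABLE

Case s = True:
  (4) with s=T forces q = False.
  Constraint (5) is violated (q=F) — contradiction.
Case s = False:
  Constraint (5) is violated (s=F) — contradiction.
Both cases fail — unsatisfiable.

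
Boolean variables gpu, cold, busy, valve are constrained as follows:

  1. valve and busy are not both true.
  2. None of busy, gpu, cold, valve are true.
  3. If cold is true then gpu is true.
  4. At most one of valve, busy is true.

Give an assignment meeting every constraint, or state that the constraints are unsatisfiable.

gpu = False; cold = False; busy = False; valve = False

  (1) valve=F, busy=F — not both ✓
  (2) {busy, gpu, cold, valve}: 0 true — none ✓
  (3) cold=F ⇒ gpu: vacuous ✓
  (4) {valve, busy}: 0 true — at most one ✓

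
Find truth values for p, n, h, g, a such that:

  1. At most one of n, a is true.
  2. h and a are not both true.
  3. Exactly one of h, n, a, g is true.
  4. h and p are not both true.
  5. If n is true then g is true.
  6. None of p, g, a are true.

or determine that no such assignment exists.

p: False, n: False, h: True, g: False, a: False

  (1) {n, a}: 0 true — at most one ✓
  (2) h=T, a=F — not both ✓
  (3) {h, n, a, g}: 1 true — exactly one ✓
  (4) h=T, p=F — not both ✓
  (5) n=F ⇒ g: vacuous ✓
  (6) {p, g, a}: 0 true — none ✓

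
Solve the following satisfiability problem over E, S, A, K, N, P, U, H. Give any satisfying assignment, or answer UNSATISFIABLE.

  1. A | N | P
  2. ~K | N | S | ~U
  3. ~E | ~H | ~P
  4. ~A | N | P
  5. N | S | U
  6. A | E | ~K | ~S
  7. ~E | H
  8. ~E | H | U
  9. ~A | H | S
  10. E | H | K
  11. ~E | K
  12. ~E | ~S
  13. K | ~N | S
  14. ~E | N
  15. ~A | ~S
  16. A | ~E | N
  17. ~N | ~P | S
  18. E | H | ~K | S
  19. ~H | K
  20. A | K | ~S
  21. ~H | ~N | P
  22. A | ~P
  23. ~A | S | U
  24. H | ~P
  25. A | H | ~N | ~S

No satisfying assignment exists.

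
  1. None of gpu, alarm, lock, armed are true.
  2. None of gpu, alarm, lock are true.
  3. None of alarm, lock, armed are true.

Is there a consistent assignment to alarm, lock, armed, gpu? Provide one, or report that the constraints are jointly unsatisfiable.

alarm=F, lock=F, armed=F, gpu=F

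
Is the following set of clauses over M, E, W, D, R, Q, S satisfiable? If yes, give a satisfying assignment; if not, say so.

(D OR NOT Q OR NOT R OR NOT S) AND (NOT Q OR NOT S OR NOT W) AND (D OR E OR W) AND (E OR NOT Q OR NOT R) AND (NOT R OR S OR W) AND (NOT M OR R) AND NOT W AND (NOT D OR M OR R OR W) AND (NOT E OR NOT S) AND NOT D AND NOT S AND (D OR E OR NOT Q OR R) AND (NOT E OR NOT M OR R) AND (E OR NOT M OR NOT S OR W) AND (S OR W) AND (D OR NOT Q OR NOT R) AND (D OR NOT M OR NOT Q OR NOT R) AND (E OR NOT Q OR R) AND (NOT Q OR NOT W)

No satisfying assignment exists.

Case S = True:
  Clause (NOT S) is falsified — contradiction.
Case S = False:
  (NOT W) forces W = False.
  Clause (S OR W) is falsified — contradiction.
Both cases fail, so the formula is unsatisfiable.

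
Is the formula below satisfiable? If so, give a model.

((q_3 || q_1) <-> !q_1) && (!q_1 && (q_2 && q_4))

q_1 = False; q_2 = True; q_3 = True; q_4 = True

  (q_3 || q_1) <-> !q_1 = True
    q_3 || q_1 = True
    !q_1 = True
  !q_1 && (q_2 && q_4) = True
    !q_1 = True
    q_2 && q_4 = True
Both conjuncts True, so the formula holds.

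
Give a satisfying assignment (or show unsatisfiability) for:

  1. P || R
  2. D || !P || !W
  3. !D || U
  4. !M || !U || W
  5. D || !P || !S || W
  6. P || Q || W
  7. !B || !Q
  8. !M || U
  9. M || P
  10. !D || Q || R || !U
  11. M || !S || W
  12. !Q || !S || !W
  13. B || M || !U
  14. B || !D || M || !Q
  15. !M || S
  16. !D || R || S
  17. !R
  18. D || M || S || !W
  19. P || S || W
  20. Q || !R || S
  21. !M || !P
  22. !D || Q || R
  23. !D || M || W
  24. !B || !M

S = False; B = False; U = False; P = True; Q = True; W = False; D = False; R = False; M = False

Unit clause (!R) forces R = False.
In (P || R) only P is left, so P = True.
In (!M || !P) only !M is left, so M = False.
Try S = True:
  (M || !S || W) forces W = True.
  (D || !P || !W) forces D = True.
  (!D || U) forces U = True.
  (!D || Q || R || !U) forces Q = True.
  clause (!Q || !S || !W) is falsified — backtrack.
So S = False.
  then (!D || R || S) forces D = False.
  then (D || M || S || !W) forces W = False.
Set B = False.
  then (B || M || !U) forces U = False.
Set Q = True.
All clauses satisfied.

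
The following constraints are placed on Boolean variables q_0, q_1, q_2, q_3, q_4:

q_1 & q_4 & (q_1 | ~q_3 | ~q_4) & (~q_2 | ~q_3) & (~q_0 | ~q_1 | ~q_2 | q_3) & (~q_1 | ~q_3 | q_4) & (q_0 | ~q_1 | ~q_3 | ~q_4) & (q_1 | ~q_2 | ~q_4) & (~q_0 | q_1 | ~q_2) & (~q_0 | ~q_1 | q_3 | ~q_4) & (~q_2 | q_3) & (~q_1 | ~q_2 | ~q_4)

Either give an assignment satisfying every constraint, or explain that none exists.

Unit clause (q_1) forces q_1 = True.
Unit clause (q_4) forces q_4 = True.
In (~q_1 | ~q_2 | ~q_4) only ~q_2 is left, so q_2 = False.
Set q_0 = False.
  then (q_0 | ~q_1 | ~q_3 | ~q_4) forces q_3 = False.
All clauses satisfied.

q_0 = False; q_1 = True; q_2 = False; q_3 = False; q_4 = True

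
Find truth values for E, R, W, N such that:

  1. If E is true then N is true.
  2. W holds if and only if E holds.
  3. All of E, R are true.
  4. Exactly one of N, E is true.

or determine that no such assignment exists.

Case E = True:
  (1) with E=T forces N = True.
  Constraint (4) is violated (N=T, E=T) — contradiction.
Case E = False:
  Constraint (3) is violated (E=F) — contradiction.
Both cases fail — unsatisfiable.

No satisfying assignment exists.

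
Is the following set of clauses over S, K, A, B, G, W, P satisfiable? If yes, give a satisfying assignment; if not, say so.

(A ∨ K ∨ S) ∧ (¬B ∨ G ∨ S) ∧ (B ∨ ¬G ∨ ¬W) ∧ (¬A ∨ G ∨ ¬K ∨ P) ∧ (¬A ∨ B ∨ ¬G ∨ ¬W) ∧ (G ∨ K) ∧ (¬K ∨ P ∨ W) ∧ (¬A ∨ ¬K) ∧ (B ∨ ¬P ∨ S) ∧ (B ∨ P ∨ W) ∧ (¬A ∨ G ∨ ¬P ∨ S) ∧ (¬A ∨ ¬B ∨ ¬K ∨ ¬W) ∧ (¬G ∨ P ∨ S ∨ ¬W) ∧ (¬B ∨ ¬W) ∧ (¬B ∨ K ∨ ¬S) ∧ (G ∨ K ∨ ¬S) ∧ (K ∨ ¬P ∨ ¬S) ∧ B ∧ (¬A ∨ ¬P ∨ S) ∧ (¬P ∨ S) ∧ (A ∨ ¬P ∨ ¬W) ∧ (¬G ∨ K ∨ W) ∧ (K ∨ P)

Unit clause (B) forces B = True.
In (¬B ∨ ¬W) only ¬W is left, so W = False.
Set S = True.
  then (¬B ∨ K ∨ ¬S) forces K = True.
  then (¬K ∨ P ∨ W) forces P = True.
  then (¬A ∨ ¬K) forces A = False.
Set G = False.
All clauses satisfied.

S: True, K: True, A: False, B: True, G: False, W: False, P: True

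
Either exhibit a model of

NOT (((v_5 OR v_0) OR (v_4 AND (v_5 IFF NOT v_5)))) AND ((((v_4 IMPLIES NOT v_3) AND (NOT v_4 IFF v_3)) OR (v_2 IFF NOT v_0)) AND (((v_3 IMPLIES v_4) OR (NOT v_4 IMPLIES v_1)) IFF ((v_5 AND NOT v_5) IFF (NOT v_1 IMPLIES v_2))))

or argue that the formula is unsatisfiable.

v_0 = False; v_1 = False; v_2 = False; v_3 = False; v_4 = True; v_5 = False

  NOT (((v_5 OR v_0) OR (v_4 AND (v_5 IFF NOT v_5)))) = True
    (v_5 OR v_0) OR (v_4 AND (v_5 IFF NOT v_5)) = False
      v_5 OR v_0 = False
      v_4 AND (v_5 IFF NOT v_5) = False
        v_5 IFF NOT v_5 = False
          NOT v_5 = True
  (((v_4 IMPLIES NOT v_3) AND (NOT v_4 IFF v_3)) OR (v_2 IFF NOT v_0)) AND (((v_3 IMPLIES v_4) OR (NOT v_4 IMPLIES v_1)) IFF ((v_5 AND NOT v_5) IFF (NOT v_1 IMPLIES v_2))) = True
    ((v_4 IMPLIES NOT v_3) AND (NOT v_4 IFF v_3)) OR (v_2 IFF NOT v_0) = True
      (v_4 IMPLIES NOT v_3) AND (NOT v_4 IFF v_3) = True
        v_4 IMPLIES NOT v_3 = True
          NOT v_3 = True
        NOT v_4 IFF v_3 = True
          NOT v_4 = False
      v_2 IFF NOT v_0 = False
        NOT v_0 = True
    ((v_3 IMPLIES v_4) OR (NOT v_4 IMPLIES v_1)) IFF ((v_5 AND NOT v_5) IFF (NOT v_1 IMPLIES v_2)) = True
      (v_3 IMPLIES v_4) OR (NOT v_4 IMPLIES v_1) = True
        v_3 IMPLIES v_4 = True
        NOT v_4 IMPLIES v_1 = True
          NOT v_4 = False
      (v_5 AND NOT v_5) IFF (NOT v_1 IMPLIES v_2) = True
        v_5 AND NOT v_5 = False
          NOT v_5 = True
        NOT v_1 IMPLIES v_2 = False
          NOT v_1 = True
Both conjuncts True, so the formula holds.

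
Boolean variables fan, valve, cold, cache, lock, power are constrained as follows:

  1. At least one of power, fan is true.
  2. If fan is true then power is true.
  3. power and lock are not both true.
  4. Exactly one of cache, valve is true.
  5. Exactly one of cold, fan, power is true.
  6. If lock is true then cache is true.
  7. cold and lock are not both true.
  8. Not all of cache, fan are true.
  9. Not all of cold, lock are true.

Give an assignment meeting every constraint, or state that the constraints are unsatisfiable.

fan: False, valve: True, cold: False, cache: False, lock: False, power: True

  (1) {power, fan}: 1 true — at least one ✓
  (2) fan=F ⇒ power: vacuous ✓
  (3) power=T, lock=F — not both ✓
  (4) {cache, valve}: 1 true — exactly one ✓
  (5) {cold, fan, power}: 1 true — exactly one ✓
  (6) lock=F ⇒ cache: vacuous ✓
  (7) cold=F, lock=F — not both ✓
  (8) {cache, fan}: 0/2 true — not all ✓
  (9) {cold, lock}: 0/2 true — not all ✓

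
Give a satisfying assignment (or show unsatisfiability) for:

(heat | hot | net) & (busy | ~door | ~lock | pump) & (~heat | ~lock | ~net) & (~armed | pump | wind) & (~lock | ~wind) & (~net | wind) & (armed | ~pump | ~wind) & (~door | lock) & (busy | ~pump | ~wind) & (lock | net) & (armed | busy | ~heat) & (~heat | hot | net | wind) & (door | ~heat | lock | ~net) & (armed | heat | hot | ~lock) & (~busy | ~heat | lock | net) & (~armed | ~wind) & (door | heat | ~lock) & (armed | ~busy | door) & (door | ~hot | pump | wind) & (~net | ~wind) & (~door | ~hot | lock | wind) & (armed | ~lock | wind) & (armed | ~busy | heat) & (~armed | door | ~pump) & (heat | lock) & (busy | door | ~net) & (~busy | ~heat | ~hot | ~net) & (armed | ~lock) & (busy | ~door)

Try armed = False:
  (armed | ~lock) forces lock = False.
  (~door | lock) forces door = False.
  (lock | net) forces net = True.
  (~net | wind) forces wind = True.
  clause (~net | ~wind) is falsified — backtrack.
So armed = True.
  then (~armed | ~wind) forces wind = False.
  then (~armed | pump | wind) forces pump = True.
  then (~net | wind) forces net = False.
  then (lock | net) forces lock = True.
  then (~armed | door | ~pump) forces door = True.
  then (busy | ~door) forces busy = True.
Try hot = False:
  (heat | hot | net) forces heat = True.
  clause (~heat | hot | net | wind) is falsified — backtrack.
So hot = True.
Set heat = False.
All clauses satisfied.

armed: True; hot: True; door: True; net: False; lock: True; pump: True; wind: False; heat: False; busy: True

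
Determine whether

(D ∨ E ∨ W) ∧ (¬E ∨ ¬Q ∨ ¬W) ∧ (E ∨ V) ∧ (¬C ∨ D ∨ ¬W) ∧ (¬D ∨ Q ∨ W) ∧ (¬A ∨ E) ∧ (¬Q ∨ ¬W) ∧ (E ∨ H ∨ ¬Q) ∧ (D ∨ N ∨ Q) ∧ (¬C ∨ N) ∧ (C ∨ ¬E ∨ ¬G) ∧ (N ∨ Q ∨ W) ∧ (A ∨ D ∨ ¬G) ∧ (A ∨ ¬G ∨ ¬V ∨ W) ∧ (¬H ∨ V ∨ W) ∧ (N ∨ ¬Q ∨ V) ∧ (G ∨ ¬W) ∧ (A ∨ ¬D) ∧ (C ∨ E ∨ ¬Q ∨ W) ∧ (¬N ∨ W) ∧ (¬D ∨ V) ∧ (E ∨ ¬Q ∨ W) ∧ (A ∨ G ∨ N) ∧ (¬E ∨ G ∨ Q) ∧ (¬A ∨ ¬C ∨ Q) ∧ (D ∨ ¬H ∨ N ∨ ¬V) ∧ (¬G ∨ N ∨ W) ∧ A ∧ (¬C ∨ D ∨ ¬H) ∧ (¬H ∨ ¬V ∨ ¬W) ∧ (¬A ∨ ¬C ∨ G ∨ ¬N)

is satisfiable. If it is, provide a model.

W: False, Q: True, E: True, H: False, N: False, D: True, A: True, G: False, C: False, V: True

Unit clause (A) forces A = True.
In (¬A ∨ E) only E is left, so E = True.
Try W = True:
  (¬E ∨ ¬Q ∨ ¬W) forces Q = False.
  (G ∨ ¬W) forces G = True.
  (C ∨ ¬E ∨ ¬G) forces C = True.
  clause (¬A ∨ ¬C ∨ Q) is falsified — backtrack.
So W = False.
  then (¬N ∨ W) forces N = False.
  then (¬G ∨ N ∨ W) forces G = False.
  then (¬C ∨ N) forces C = False.
  then (N ∨ Q ∨ W) forces Q = True.
  then (N ∨ ¬Q ∨ V) forces V = True.
Set H = False.
Set D = True.
All clauses satisfied.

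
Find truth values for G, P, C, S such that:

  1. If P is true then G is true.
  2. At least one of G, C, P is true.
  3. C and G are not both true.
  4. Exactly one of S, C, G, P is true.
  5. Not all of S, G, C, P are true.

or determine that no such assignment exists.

G = True; P = False; C = False; S = False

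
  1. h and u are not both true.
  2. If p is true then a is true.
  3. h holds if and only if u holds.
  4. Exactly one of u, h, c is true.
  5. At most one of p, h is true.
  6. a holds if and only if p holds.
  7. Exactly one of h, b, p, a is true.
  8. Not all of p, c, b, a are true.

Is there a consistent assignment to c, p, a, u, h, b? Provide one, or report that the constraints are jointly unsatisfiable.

c = True; p = False; a = False; u = False; h = False; b = True

  (1) h=F, u=F — not both ✓
  (2) p=F ⇒ a: vacuous ✓
  (3) h=F, u=F — same ✓
  (4) {u, h, c}: 1 true — exactly one ✓
  (5) {p, h}: 0 true — at most one ✓
  (6) a=F, p=F — same ✓
  (7) {h, b, p, a}: 1 true — exactly one ✓
  (8) {p, c, b, a}: 2/4 true — not all ✓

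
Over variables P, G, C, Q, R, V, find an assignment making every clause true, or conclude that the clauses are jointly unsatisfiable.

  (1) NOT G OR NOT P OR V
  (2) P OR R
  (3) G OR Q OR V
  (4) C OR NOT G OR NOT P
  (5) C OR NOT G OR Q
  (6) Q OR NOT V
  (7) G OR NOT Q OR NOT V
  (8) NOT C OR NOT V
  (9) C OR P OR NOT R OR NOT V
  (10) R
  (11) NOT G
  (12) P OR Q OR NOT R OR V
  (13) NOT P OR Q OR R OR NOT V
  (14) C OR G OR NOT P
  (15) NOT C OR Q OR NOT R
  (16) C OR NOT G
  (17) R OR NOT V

Unit clause (R) forces R = True.
Unit clause (NOT G) forces G = False.
Set P = False.
Set C = True.
  then (NOT C OR NOT V) forces V = False.
  then (P OR Q OR NOT R OR V) forces Q = True.
All clauses satisfied.

P=F; G=F; C=T; Q=T; R=T; V=F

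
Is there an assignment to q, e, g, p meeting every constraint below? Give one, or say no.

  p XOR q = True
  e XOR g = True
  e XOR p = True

q=F, e=F, g=T, p=T

p XOR q = T XOR F = True ✓
e XOR g = F XOR T = True ✓
e XOR p = F XOR T = True ✓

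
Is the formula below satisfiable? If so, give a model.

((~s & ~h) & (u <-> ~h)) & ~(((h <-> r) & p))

u = True, s = False, r = True, p = False, h = False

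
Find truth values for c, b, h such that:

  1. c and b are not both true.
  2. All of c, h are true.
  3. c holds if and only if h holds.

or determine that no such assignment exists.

c = True; b = False; h = True

  (1) c=T, b=F — not both ✓
  (2) {c, h}: all 2 true ✓
  (3) c=T, h=T — same ✓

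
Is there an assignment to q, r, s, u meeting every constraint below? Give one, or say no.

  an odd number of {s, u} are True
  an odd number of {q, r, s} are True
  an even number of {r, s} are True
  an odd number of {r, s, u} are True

q = True, r = False, s = False, u = True

{s, u}: 1 true → odd ✓
{q, r, s}: 1 true → odd ✓
{r, s}: 0 true → even ✓
{r, s, u}: 1 true → odd ✓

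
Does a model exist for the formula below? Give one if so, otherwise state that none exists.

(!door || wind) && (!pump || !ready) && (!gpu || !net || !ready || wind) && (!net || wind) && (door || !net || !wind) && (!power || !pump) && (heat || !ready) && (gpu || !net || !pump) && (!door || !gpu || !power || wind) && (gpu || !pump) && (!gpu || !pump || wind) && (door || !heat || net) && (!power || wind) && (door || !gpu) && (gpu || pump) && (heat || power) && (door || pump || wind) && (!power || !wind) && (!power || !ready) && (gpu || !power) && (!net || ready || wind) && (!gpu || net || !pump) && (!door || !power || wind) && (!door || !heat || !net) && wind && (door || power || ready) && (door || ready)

Unit clause (wind) forces wind = True.
In (!power || !wind) only !power is left, so power = False.
In (heat || power) only heat is left, so heat = True.
Try net = True:
  (door || !net || !wind) forces door = True.
  clause (!door || !heat || !net) is falsified — backtrack.
So net = False.
  then (door || !heat || net) forces door = True.
Set ready = True.
  then (!pump || !ready) forces pump = False.
  then (gpu || pump) forces gpu = True.
All clauses satisfied.

net = False, door = True, ready = True, pump = False, heat = True, gpu = True, wind = True, power = False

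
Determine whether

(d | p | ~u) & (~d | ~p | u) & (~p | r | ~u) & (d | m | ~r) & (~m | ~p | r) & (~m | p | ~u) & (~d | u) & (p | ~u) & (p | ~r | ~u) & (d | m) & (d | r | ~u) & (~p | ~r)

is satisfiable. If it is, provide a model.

m = True, r = True, d = False, p = False, u = False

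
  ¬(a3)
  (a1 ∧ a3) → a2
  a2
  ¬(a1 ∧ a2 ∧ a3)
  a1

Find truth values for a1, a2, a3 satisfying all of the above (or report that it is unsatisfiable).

a1 = True, a2 = True, a3 = False

Unit clause (¬a3) forces a3 = False.
Unit clause (a2) forces a2 = True.
Unit clause (a1) forces a1 = True.
Check each clause:
  (¬a3): ¬a3 holds.
  (a2): a2 holds.
  (¬a1 ∨ a2 ∨ ¬a3): a2 holds.
  (a1): a1 holds.
  (¬a1 ∨ ¬a2 ∨ ¬a3): ¬a3 holds.
All clauses satisfied.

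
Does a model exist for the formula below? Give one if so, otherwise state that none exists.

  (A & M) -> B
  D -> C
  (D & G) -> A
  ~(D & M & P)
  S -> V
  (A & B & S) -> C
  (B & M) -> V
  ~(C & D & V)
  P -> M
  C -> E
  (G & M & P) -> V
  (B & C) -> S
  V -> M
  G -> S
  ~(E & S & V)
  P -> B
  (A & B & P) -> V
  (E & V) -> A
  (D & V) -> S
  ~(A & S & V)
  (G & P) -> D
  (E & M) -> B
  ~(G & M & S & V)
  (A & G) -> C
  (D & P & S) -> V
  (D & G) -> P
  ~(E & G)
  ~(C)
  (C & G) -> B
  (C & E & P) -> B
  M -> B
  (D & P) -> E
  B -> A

C=F, B=F, P=F, S=F, V=F, A=F, M=F, E=F, D=F, G=F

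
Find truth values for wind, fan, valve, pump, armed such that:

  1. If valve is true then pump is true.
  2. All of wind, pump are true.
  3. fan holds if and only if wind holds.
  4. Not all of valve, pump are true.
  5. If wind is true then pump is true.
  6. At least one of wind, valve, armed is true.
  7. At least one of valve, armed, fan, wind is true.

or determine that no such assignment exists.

wind = True, fan = True, valve = False, pump = True, armed = False

  (1) valve=F ⇒ pump: vacuous ✓
  (2) {wind, pump}: all 2 true ✓
  (3) fan=T, wind=T — same ✓
  (4) {valve, pump}: 1/2 true — not all ✓
  (5) wind=T ⇒ pump: T ✓
  (6) {wind, valve, armed}: 1 true — at least one ✓
  (7) {valve, armed, fan, wind}: 2 true — at least one ✓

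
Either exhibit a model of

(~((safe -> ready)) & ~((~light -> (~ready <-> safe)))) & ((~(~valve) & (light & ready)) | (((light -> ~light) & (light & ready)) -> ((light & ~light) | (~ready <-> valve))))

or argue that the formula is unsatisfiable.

Case ready = True: the conjunct ~((safe -> ready)) becomes ~((safe -> True)) = False.
Case ready = False: the formula simplifies to ~(~safe) & ~((~light -> safe)).
  safe = True: the conjunct ~((~light -> safe)) becomes ~((~light -> True)) = False.
  safe = False: the conjunct ~(~safe) becomes ~(~False) = False.
Both cases fail — unsatisfiable.

Unsatisfiable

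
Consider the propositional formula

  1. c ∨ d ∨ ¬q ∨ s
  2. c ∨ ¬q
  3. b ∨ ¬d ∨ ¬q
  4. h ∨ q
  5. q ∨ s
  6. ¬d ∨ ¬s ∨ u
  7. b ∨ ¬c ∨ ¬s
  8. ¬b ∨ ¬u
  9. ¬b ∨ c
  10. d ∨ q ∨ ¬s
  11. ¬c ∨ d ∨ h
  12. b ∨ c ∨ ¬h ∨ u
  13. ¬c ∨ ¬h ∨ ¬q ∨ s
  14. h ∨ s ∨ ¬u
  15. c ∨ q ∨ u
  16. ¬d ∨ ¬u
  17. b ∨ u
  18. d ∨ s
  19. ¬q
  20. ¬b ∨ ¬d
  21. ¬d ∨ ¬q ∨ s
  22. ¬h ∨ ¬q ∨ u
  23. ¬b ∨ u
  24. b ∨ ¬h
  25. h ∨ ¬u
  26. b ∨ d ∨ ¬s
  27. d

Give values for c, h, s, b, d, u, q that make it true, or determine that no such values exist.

Unsatisfiable — no assignment works.

Case b = True:
  (¬b ∨ ¬u) forces u = False.
  Clause (¬b ∨ u) is falsified — contradiction.
Case b = False:
  (b ∨ u) forces u = True.
  (¬d ∨ ¬u) forces d = False.
  Clause (d) is falsified — contradiction.
Both cases fail, so the formula is unsatisfiable.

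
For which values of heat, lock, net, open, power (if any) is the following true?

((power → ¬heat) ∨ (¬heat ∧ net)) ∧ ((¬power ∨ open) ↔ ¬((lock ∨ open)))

heat=F, lock=T, net=T, open=F, power=T

  (power → ¬heat) ∨ (¬heat ∧ net) = True
    power → ¬heat = True
      ¬heat = True
    ¬heat ∧ net = True
      ¬heat = True
  (¬power ∨ open) ↔ ¬((lock ∨ open)) = True
    ¬power ∨ open = False
      ¬power = False
    ¬((lock ∨ open)) = False
      lock ∨ open = True
Both conjuncts True, so the formula holds.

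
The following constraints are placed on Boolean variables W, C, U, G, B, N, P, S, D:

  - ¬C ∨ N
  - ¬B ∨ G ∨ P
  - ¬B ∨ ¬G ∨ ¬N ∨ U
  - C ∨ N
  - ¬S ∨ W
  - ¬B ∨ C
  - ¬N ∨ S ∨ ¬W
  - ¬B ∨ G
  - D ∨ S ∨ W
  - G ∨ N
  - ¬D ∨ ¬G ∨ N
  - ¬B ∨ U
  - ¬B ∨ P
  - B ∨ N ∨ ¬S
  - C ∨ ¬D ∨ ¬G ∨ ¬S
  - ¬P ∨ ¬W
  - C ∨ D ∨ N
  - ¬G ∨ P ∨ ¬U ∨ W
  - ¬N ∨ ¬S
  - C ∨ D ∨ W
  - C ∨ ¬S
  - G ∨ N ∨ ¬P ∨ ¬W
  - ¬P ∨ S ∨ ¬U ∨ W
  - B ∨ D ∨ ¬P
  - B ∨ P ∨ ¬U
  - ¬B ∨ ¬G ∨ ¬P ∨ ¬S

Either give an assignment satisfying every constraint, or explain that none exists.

W = False; C = True; U = False; G = False; B = False; N = True; P = False; S = False; D = True

Set W = False.
  then (¬S ∨ W) forces S = False.
  then (D ∨ S ∨ W) forces D = True.
Set C = True.
  then (¬C ∨ N) forces N = True.
Set U = False.
  then (¬B ∨ U) forces B = False.
Set G = False.
Set P = False.
All clauses satisfied.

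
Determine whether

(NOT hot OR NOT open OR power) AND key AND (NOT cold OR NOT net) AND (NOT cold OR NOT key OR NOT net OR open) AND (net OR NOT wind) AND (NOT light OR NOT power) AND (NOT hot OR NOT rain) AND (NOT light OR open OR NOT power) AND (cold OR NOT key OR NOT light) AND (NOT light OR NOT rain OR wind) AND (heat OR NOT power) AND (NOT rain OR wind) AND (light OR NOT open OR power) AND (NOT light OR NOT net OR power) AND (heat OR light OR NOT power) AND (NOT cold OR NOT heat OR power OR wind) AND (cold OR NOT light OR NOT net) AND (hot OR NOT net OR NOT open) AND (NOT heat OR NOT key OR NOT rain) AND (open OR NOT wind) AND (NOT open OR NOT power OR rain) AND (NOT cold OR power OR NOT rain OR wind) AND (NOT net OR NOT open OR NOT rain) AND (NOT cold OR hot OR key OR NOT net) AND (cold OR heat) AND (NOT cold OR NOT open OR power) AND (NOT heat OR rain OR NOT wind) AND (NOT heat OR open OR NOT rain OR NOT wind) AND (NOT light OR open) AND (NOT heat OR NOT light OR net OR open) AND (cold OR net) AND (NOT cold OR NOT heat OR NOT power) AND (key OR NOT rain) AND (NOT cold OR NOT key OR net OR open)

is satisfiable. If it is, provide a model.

heat = True, open = False, cold = False, rain = False, key = True, hot = True, light = False, power = True, net = True, wind = False

Unit clause (key) forces key = True.
Set heat = True.
  then (NOT heat OR NOT key OR NOT rain) forces rain = False.
  then (NOT heat OR rain OR NOT wind) forces wind = False.
Set open = False.
  then (NOT light OR open) forces light = False.
Try cold = True:
  (NOT cold OR NOT net) forces net = False.
  clause (NOT cold OR NOT key OR net OR open) is falsified — backtrack.
So cold = False.
  then (cold OR net) forces net = True.
Set hot = True.
Set power = True.
All clauses satisfied.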